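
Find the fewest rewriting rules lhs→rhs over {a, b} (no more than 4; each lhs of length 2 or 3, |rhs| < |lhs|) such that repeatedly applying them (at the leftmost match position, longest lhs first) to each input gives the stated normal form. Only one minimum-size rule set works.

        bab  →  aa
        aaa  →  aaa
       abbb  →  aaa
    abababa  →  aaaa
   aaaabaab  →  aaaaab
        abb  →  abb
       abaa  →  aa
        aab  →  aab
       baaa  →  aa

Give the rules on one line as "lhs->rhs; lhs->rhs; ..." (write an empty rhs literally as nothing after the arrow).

ba->; bab->aa; bbb->aa

  | bab => aa
  | aaa
  | abbb => aaa
  | abababa => aaaaba => aaaa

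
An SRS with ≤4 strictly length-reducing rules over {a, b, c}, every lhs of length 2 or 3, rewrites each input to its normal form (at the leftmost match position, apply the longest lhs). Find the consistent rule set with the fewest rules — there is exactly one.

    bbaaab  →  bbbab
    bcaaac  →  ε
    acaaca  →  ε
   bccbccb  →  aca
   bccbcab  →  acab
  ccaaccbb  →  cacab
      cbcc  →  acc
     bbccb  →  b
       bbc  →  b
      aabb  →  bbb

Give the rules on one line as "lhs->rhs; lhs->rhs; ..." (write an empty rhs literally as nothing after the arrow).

  | bbaaab => bbbab
  | bcaaac => aac => bc => ε
  | acaaca => acbca => aaca => bca => ε
  | bccbccb => cbccb => accb => aca

aa->b; bc->; bca->; cb->a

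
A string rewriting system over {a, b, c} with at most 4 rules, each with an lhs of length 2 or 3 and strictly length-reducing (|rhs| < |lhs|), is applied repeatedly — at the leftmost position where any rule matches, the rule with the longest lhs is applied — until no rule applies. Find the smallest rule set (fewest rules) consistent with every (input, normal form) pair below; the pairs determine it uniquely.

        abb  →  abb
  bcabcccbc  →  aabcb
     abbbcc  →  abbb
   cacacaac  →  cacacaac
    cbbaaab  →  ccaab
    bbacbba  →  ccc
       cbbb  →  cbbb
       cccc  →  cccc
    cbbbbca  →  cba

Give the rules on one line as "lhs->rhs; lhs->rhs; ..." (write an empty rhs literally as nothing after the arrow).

  | abb
  | bcabcccbc => aabcccbc => aabcbc => aabcb
  | abbbcc => abbb
  | cacacaac

bba->c; bca->aa; bcc->b; cbc->cb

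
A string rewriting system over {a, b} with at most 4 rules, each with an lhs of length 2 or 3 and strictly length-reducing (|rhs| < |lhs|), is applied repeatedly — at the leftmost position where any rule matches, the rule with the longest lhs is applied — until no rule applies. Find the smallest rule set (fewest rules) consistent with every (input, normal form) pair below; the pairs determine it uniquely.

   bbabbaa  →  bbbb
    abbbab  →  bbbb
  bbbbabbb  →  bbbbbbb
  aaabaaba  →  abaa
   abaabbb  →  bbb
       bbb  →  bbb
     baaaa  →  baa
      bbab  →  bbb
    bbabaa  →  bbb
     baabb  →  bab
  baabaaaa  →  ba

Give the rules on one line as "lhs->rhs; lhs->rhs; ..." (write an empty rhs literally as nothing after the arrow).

  | bbabbaa => bbbbaa => bbbba => bbbb
  | abbbab => bbbab => bbbb
  | bbbbabbb => bbbbbbb
  | aaabaaba => abaaba => abaa

aaa->a; aab->a; abb->bb; bba->bb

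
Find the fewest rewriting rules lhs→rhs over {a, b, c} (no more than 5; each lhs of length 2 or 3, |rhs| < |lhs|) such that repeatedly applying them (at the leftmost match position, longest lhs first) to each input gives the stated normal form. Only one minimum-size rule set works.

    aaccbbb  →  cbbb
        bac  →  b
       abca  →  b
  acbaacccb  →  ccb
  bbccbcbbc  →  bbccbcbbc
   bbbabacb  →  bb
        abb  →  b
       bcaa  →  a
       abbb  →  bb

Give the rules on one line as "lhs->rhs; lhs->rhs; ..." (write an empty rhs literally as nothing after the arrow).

  | aaccbbb => abcbbb => cbbb
  | bac => ac => b
  | abca => ca => b
  | acbaacccb => bbaacccb => baacccb => aacccb => abccb => ccb

ab->; ac->b; ba->a; ca->b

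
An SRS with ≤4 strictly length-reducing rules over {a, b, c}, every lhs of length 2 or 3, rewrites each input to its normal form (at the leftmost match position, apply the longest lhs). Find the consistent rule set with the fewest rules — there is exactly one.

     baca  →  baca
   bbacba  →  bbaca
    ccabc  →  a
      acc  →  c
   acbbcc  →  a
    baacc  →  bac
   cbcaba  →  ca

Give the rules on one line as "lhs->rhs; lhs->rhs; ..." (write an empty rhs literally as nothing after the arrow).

  | baca
  | bbacba => bbaca
  | ccabc => aabc => cbc => cc => a
  | acc => aa => c

aa->c; cb->c; cc->a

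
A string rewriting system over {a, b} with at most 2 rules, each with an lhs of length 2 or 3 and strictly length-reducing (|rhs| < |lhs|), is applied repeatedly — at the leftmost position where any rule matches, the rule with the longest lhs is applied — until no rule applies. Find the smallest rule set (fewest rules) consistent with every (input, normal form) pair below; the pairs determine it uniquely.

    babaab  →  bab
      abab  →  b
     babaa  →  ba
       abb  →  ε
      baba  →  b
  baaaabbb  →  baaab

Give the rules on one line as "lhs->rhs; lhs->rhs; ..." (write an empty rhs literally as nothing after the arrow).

  | babaab => bab
  | abab => b
  | babaa => ba
  | abb => ε

aba->; abb->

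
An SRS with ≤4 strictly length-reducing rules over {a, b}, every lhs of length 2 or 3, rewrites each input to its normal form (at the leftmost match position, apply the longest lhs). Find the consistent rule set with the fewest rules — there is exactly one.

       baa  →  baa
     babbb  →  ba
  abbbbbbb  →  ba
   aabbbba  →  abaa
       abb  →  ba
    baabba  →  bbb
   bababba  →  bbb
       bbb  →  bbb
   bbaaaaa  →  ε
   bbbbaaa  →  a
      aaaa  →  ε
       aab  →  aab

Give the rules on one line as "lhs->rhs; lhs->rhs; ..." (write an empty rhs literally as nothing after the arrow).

aaa->bb; abb->ba; bab->ba; bba->

  | baa
  | babbb => babb => bab => ba
  | abbbbbbb => babbbbb => babbbb => babbb => babb => bab => ba
  | aabbbba => ababba => ababa => abaa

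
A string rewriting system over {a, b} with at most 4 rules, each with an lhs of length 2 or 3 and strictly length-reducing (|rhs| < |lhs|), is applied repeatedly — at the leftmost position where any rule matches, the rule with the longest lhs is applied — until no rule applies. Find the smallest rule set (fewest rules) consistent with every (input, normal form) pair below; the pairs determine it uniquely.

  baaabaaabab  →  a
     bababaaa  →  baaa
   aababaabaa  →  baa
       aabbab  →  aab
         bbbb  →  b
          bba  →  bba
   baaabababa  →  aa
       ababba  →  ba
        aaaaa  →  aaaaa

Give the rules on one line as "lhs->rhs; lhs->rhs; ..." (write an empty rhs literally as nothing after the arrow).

aba->ba; abb->; bab->a; bbb->

  | baaabaaabab => baabaaabab => babaaabab => aaaabab => aaabab => aabab => abab => bab => a
  | bababaaa => aabaaa => abaaa => baaa
  | aababaabaa => ababaabaa => babaabaa => aaabaa => aabaa => abaa => baa
  | aabbab => aab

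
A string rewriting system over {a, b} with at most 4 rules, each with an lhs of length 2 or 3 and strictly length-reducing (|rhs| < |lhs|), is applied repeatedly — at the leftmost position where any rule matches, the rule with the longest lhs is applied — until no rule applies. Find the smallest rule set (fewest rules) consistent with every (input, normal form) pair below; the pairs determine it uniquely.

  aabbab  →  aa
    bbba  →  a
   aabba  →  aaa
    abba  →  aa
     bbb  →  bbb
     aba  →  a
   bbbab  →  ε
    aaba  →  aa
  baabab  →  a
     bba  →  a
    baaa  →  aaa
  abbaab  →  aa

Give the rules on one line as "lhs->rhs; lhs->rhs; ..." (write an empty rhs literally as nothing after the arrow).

  | aabbab => aaab => aa
  | bbba => bba => ba => a
  | aabba => aaa
  | abba => aa

ab->; abb->a; ba->a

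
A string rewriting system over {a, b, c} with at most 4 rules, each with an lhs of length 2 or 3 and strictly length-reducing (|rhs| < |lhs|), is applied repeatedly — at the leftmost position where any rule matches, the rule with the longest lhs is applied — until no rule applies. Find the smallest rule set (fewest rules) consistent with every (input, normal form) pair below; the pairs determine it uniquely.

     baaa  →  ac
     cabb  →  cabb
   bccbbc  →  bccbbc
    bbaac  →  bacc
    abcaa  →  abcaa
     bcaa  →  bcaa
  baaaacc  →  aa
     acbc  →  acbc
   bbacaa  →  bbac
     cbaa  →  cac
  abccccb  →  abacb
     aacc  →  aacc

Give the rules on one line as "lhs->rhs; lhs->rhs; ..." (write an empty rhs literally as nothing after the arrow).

aca->ac; baa->ac; ccc->a

  | baaa => aca => ac
  | cabb
  | bccbbc
  | bbaac => bacc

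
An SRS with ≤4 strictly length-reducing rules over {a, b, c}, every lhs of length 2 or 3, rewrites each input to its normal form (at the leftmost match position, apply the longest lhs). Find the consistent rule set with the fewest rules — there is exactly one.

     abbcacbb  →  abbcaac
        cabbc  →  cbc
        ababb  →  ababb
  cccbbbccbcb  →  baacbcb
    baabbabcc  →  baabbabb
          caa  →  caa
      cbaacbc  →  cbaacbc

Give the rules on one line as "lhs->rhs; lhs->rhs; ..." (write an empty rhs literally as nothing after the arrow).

cab->c; cbb->ac; cc->b

  | abbcacbb => abbcaac
  | cabbc => cbc
  | ababb
  | cccbbbccbcb => bcbbbccbcb => bacbccbcb => bacbbbcb => baacbcb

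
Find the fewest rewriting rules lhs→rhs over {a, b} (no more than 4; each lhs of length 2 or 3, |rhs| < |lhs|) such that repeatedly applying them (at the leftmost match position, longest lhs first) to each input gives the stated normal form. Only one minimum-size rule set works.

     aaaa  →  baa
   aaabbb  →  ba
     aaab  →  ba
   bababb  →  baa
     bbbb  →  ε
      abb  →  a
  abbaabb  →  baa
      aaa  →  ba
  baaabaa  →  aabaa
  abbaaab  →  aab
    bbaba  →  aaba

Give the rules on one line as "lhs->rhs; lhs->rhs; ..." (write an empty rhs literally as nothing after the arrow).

aaa->ba; bab->ba; bb->; bba->aa

  | aaaa => baa
  | aaabbb => babbb => babb => bab => ba
  | aaab => bab => ba
  | bababb => baabb => baa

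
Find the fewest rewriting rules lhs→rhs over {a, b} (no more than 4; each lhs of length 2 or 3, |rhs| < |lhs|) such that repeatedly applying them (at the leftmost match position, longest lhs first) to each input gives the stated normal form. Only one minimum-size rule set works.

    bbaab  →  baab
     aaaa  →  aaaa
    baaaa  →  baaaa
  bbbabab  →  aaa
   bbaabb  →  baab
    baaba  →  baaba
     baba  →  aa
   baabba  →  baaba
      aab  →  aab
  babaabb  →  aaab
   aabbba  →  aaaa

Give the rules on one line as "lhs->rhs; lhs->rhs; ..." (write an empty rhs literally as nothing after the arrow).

  | bbaab => baab
  | aaaa
  | baaaa
  | bbbabab => aabab => aaa

bab->a; bb->b; bbb->a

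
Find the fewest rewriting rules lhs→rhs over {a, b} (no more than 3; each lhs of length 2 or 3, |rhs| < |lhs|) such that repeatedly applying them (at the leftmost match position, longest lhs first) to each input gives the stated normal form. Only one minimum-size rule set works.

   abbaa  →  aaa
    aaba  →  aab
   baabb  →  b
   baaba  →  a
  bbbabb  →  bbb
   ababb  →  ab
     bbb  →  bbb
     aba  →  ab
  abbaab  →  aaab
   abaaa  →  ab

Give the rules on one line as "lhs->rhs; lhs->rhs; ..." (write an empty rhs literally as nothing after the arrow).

  | abbaa => aaa
  | aaba => aab
  | baabb => babb => b
  | baaba => baba => a

abb->a; ba->b; bab->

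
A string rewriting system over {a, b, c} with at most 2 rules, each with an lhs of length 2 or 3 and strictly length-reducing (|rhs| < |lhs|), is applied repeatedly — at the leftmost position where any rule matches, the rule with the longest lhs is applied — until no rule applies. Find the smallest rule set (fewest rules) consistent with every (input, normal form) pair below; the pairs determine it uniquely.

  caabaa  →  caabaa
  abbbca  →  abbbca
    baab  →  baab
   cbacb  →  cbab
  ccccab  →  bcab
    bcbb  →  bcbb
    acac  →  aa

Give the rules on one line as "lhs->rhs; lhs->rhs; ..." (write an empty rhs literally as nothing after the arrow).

  | caabaa
  | abbbca
  | baab
  | cbacb => cbab

ac->a; ccc->b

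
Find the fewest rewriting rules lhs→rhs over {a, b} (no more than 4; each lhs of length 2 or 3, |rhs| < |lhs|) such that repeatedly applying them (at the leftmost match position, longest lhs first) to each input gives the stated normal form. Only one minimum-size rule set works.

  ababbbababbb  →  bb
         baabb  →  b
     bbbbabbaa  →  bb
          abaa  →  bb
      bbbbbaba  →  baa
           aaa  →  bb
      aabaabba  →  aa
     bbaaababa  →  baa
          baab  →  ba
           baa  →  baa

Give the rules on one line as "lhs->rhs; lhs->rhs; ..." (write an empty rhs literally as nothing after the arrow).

  | ababbbababbb => aabbbababbb => abbababbb => bababbb => baabbb => babb => bb
  | baabb => bab => b
  | bbbbabbaa => ababbaa => aabbaa => abaa => aaa => bb
  | abaa => aaa => bb

aaa->bb; ab->; aba->aa; bbb->a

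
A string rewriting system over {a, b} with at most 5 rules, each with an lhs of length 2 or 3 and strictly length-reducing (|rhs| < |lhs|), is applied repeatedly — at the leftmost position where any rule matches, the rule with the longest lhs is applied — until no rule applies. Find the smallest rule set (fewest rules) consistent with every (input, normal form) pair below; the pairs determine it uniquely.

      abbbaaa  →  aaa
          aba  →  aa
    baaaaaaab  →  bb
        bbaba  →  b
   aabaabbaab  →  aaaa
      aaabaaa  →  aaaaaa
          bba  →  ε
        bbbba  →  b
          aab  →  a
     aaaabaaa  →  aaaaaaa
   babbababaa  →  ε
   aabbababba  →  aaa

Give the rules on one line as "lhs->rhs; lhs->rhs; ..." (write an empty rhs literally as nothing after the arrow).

  | abbbaaa => bbaaa => abaa => aaa
  | aba => aa
  | baaaaaaab => baaaaaab => baaaaab => baaaab => baaab => baab => bab => bb
  | bbaba => abba => ba => b

ab->; aba->aa; ba->b; bba->ab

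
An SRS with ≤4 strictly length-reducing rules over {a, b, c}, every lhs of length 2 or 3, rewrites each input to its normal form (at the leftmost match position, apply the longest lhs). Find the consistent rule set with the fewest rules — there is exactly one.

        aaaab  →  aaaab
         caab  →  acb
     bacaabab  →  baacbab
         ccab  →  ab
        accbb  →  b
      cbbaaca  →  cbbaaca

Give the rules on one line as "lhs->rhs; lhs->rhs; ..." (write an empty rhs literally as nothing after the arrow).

  | aaaab
  | caab => acb
  | bacaabab => baacbab
  | ccab => ab

abb->b; caa->ac; cc->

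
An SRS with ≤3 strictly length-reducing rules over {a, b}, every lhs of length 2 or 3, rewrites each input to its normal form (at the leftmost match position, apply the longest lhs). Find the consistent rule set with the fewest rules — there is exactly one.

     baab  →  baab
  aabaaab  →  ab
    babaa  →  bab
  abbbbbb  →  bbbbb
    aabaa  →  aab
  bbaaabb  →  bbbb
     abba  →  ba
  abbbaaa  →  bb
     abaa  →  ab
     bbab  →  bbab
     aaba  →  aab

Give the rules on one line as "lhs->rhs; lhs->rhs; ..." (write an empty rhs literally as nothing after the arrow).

  | baab
  | aabaaab => aabaab => aabab => aabb => ab
  | babaa => baba => bab
  | abbbbbb => bbbbb

aaa->; aba->ab; abb->b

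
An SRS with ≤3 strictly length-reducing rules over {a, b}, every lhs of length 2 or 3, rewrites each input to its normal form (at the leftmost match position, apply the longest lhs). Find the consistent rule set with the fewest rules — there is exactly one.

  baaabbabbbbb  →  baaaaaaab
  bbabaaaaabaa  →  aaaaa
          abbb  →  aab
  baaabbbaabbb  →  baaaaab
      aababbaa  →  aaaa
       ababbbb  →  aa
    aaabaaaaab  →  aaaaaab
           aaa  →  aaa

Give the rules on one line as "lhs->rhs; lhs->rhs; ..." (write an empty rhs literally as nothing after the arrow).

  | baaabbabbbbb => baaaaabbbbb => baaaaaabbb => baaaaaaab
  | bbabaaaaabaa => aabaaaaabaa => aaaaabaa => aaaaa
  | abbb => aab
  | baaabbbaabbb => baaaabaabbb => baaaabbb => baaaaab

aba->; bb->a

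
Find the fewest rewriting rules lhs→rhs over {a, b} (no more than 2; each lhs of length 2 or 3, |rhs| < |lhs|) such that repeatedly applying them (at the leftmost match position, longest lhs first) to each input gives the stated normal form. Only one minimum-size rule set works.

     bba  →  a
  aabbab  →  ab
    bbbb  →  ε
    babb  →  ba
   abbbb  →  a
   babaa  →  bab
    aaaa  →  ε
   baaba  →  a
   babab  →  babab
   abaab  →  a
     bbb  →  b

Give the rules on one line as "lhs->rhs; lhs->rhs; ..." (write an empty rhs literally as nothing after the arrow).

aa->; bb->

  | bba => a
  | aabbab => bbab => ab
  | bbbb => bb => ε
  | babb => ba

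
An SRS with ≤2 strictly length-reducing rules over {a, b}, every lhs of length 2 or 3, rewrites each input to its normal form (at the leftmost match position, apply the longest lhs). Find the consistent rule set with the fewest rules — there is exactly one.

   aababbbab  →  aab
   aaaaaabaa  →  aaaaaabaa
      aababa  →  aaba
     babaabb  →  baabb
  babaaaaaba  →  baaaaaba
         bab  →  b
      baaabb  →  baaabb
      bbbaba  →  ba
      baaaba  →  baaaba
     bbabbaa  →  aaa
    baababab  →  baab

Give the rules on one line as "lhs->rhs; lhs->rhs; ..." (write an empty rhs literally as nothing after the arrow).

bab->b; bba->a

  | aababbbab => aabbbab => aabab => aab
  | aaaaaabaa
  | aababa => aaba
  | babaabb => baabb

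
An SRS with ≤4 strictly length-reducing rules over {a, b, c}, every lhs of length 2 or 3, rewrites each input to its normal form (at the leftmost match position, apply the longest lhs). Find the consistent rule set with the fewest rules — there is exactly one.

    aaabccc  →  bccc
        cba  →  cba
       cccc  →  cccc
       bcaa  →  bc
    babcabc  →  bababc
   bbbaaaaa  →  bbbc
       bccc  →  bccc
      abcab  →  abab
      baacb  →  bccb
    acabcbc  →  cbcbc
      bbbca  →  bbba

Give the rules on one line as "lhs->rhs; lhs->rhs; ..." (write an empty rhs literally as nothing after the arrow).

  | aaabccc => bccc
  | cba
  | cccc
  | bcaa => baa => bc

aa->c; aaa->; ca->a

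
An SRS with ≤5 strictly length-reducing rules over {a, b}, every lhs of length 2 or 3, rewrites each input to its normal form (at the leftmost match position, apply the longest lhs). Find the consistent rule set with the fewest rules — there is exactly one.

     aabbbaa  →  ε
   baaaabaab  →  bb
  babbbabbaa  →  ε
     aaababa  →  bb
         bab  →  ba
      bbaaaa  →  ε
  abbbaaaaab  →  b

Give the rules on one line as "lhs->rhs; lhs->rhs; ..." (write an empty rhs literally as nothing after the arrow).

aa->b; aaa->; ab->a; bba->

  | aabbbaa => bbbbaa => bba => ε
  | baaaabaab => babaab => baaab => bb
  | babbbabbaa => babbabbaa => bababbaa => baabbaa => bbbbaa => bba => ε
  | aaababa => baba => baa => bb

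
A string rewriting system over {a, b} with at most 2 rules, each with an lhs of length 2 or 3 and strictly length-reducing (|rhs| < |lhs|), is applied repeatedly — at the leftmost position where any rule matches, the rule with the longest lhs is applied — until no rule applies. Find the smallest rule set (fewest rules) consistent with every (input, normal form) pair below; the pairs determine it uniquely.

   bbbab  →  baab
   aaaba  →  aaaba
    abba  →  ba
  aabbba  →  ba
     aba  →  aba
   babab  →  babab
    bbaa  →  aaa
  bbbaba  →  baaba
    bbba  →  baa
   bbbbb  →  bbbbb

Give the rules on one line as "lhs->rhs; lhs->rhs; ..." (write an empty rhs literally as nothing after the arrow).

abb->b; bba->aa

  | bbbab => baab
  | aaaba
  | abba => ba
  | aabbba => abba => ba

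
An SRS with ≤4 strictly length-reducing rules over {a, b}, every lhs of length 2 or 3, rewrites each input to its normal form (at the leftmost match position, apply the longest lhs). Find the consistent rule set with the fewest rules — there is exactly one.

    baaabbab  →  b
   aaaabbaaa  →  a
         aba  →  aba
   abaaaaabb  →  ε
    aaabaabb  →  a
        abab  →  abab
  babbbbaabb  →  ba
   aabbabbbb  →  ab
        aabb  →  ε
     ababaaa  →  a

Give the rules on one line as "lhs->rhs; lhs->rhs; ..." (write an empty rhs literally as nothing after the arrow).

aa->; baa->; bb->; bbb->

  | baaabbab => abbab => aab => b
  | aaaabbaaa => aabbaaa => bbaaa => aaa => a
  | aba
  | abaaaaabb => aaaabb => aabb => bb => ε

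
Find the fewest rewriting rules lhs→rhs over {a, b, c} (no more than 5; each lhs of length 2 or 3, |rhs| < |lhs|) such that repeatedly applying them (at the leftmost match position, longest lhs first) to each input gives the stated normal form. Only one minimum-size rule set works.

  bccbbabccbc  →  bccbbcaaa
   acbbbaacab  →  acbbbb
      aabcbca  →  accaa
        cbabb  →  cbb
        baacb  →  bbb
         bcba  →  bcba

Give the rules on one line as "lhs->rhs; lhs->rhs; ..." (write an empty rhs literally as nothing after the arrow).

aac->b; ab->; abc->ca; cbc->aa

  | bccbbabccbc => bccbbcacbc => bccbbcaaa
  | acbbbaacab => acbbbbab => acbbbb
  | aabcbca => acabca => accaa
  | cbabb => cbb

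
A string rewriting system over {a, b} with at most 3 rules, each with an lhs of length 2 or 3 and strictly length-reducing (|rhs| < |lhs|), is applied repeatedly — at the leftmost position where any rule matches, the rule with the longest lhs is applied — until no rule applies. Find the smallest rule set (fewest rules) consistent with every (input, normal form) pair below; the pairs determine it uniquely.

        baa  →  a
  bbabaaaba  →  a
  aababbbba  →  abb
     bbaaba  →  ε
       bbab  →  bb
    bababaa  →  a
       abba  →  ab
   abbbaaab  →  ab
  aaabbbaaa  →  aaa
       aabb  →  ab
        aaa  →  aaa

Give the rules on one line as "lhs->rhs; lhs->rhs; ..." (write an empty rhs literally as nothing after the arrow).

aab->a; ba->

  | baa => a
  | bbabaaaba => bbaaaba => baaba => aba => a
  | aababbbba => aabbbba => abbba => abb
  | bbaaba => baba => ba => ε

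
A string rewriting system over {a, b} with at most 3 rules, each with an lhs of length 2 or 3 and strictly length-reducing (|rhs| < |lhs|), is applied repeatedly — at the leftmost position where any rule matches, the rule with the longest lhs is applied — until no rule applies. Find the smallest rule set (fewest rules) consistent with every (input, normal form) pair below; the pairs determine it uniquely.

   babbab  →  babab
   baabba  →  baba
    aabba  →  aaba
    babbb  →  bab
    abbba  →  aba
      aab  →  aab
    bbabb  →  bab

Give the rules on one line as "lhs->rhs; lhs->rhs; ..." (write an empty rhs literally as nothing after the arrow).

  | babbab => babab
  | baabba => babba => baba
  | aabba => aaba
  | babbb => babb => bab

baa->ba; bb->b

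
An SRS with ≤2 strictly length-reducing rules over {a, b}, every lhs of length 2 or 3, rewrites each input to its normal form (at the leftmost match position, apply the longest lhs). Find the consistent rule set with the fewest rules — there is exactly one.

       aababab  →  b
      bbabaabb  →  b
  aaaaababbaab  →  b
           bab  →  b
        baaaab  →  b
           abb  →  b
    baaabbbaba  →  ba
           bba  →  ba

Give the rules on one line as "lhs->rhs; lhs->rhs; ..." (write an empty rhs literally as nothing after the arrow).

ab->b; bb->b

  | aababab => ababab => babab => bbab => bab => bb => b
  | bbabaabb => babaabb => bbaabb => baabb => babb => bbb => bb => b
  | aaaaababbaab => aaaababbaab => aaababbaab => aababbaab => ababbaab => babbaab => bbbaab => bbaab => baab => bab => bb => b
  | bab => bb => b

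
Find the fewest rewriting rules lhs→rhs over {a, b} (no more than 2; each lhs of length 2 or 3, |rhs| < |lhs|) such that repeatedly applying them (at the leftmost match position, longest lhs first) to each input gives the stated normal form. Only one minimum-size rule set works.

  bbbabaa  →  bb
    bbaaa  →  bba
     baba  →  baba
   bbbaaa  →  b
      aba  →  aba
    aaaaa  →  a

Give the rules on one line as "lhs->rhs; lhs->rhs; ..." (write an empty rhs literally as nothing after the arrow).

  | bbbabaa => baabaa => bbaa => bb
  | bbaaa => bba
  | baba
  | bbbaaa => baaaa => baa => b

aa->; bbb->ba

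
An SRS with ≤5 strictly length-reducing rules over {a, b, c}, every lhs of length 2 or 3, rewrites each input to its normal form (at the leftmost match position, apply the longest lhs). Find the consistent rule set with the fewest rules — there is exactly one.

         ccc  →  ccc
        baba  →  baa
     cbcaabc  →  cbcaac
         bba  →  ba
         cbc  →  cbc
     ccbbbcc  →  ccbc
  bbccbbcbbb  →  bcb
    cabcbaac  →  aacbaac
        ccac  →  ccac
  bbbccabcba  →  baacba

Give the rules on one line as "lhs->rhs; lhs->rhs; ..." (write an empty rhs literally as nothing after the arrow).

  | ccc
  | baba => baa
  | cbcaabc => cbcaac
  | bba => ba

ab->a; bb->b; bbc->b; cab->aa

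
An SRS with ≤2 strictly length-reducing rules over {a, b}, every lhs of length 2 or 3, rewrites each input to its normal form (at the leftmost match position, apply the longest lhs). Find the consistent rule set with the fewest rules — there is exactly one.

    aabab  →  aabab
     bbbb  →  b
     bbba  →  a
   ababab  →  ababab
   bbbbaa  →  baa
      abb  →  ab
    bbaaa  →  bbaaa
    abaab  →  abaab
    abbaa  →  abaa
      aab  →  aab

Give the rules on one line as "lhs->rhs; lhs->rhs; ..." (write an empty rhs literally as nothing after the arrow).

  | aabab
  | bbbb => b
  | bbba => a
  | ababab

abb->ab; bbb->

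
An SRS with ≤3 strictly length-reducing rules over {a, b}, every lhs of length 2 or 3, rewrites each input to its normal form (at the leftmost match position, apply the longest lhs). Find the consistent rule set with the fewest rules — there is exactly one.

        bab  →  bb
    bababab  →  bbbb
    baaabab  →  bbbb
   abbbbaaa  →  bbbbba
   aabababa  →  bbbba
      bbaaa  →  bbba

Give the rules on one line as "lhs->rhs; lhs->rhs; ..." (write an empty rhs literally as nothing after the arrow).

aa->b; ab->b

  | bab => bb
  | bababab => bbabab => bbbab => bbbb
  | baaabab => bbabab => bbbab => bbbb
  | abbbbaaa => bbbbaaa => bbbbba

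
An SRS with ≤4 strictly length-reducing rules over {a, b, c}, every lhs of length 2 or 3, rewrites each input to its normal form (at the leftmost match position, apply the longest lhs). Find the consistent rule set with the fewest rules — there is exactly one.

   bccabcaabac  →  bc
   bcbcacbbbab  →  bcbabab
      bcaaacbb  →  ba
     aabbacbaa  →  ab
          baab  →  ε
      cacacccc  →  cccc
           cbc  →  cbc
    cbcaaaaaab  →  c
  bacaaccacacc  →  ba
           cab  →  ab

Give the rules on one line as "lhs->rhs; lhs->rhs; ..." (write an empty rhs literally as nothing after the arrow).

  | bccabcaabac => bcabcaabac => babcaabac => babaabac => babbac => baac => bc
  | bcbcacbbbab => bcbacbbbab => bcbabbbab => bcbabab
  | bcaaacbb => baaacbb => bacbb => babb => ba
  | aabbacbaa => bbacbaa => acbaa => abaa => ab

aa->; ac->a; bb->; ca->a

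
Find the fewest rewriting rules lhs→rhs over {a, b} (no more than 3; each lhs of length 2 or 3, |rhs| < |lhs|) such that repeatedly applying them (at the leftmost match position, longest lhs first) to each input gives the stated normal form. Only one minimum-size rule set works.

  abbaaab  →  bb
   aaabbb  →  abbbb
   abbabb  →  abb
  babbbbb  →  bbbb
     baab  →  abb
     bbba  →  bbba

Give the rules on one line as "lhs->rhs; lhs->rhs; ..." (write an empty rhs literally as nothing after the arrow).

aab->bb; baa->ab; bab->

  | abbaaab => ababab => aab => bb
  | aaabbb => abbbb
  | abbabb => abb
  | babbbbb => bbbb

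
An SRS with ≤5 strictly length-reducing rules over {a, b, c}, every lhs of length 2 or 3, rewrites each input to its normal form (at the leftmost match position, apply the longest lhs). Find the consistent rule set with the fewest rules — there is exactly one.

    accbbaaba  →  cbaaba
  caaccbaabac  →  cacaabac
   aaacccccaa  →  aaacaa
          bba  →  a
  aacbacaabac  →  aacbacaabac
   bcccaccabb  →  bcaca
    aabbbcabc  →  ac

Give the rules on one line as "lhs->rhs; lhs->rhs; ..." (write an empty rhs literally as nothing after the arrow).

abc->c; bb->; cc->c; ccb->bc

  | accbbaaba => abcbaaba => cbaaba
  | caaccbaabac => caabcaabac => cacaabac
  | aaacccccaa => aaaccccaa => aaacccaa => aaaccaa => aaacaa
  | bba => a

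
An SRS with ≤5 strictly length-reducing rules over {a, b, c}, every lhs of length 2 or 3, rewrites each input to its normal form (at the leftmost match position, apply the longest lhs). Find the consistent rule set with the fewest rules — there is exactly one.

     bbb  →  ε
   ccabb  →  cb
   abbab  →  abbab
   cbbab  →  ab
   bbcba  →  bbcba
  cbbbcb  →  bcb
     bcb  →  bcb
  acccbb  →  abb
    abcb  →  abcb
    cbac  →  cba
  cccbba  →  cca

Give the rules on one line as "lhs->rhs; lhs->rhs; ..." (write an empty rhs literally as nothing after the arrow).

  | bbb => ε
  | ccabb => cb
  | abbab
  | cbbab => ab

ac->a; bbb->; cab->; cbb->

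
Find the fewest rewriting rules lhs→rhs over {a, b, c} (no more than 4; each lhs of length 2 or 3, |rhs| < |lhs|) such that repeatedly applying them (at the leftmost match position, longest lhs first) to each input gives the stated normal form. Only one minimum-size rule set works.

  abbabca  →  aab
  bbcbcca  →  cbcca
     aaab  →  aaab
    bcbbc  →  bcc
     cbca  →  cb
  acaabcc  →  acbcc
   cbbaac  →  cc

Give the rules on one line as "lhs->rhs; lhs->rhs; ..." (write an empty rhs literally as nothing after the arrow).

  | abbabca => aabca => aab
  | bbcbcca => cbcca
  | aaab
  | bcbbc => bcc

bb->; bca->b; caa->c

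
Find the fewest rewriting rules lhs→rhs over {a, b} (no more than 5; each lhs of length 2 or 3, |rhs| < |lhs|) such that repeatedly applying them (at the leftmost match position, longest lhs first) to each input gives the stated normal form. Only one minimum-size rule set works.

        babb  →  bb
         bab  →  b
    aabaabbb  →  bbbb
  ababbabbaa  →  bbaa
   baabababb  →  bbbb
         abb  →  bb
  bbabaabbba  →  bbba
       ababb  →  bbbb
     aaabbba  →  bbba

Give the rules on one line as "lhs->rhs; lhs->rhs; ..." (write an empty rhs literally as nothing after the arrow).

  | babb => abb => bb
  | bab => ab => b
  | aabaabbb => baabbb => bbbb
  | ababbabbaa => bbbbabbaa => bbbabbaa => bbabbaa => babbaa => abbaa => bbaa

aab->b; ab->b; aba->bb; bab->ab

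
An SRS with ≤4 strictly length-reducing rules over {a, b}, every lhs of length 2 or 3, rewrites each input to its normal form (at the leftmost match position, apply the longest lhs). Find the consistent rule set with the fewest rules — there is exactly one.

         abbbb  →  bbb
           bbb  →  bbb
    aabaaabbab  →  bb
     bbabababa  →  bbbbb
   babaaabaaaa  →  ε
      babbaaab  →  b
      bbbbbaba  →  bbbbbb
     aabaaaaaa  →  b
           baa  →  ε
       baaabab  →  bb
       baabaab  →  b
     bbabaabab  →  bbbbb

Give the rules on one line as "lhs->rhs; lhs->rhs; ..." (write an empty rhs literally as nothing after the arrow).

  | abbbb => bbb
  | bbb
  | aabaaabbab => bbaaabbab => babbab => bbab => bb
  | bbabababa => bbbbaba => bbbbb

aa->b; ab->; aba->b; baa->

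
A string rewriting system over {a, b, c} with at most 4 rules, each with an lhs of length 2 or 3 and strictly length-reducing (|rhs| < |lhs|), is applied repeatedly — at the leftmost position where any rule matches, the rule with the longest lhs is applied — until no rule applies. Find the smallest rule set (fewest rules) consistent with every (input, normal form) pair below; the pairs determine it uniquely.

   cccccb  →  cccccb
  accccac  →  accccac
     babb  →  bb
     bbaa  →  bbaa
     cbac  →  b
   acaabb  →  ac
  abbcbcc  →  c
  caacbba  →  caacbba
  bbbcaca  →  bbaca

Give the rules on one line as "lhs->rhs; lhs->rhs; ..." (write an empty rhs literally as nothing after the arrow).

  | cccccb
  | accccac
  | babb => bb
  | bbaa

ab->; bc->; cba->bb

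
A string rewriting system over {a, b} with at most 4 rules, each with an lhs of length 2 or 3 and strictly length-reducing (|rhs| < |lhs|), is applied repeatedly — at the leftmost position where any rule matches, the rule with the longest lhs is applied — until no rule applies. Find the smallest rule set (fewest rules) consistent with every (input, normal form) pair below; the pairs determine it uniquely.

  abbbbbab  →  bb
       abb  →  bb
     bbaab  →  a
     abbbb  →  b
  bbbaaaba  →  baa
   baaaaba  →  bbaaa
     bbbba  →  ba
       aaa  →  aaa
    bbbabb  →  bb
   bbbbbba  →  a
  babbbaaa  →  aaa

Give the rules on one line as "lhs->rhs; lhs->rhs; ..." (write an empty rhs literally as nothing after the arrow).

aab->ba; ab->b; bab->b; bbb->

  | abbbbbab => bbbbbab => bbab => bb
  | abb => bb
  | bbaab => bbba => a
  | abbbb => bbbb => b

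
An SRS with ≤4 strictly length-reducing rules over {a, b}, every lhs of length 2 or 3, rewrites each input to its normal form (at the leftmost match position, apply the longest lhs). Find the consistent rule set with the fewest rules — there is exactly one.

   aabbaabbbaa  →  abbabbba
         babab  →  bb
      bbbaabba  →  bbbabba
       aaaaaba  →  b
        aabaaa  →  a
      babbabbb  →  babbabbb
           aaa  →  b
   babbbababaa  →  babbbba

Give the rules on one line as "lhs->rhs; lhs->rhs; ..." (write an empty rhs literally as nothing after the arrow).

  | aabbaabbbaa => abbaabbbaa => abbabbbaa => abbabbba
  | babab => bb
  | bbbaabba => bbbabba
  | aaaaaba => baaba => baba => b

aa->a; aaa->b; aba->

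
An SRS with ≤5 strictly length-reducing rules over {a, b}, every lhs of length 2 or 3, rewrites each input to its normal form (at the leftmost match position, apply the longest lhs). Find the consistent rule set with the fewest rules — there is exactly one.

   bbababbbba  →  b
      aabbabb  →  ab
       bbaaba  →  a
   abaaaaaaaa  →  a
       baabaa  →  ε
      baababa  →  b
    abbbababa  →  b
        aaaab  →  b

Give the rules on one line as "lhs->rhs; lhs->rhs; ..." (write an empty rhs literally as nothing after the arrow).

  | bbababbbba => bababbbba => ababbbba => aabbbba => abbba => abba => aba => aa => b
  | aabbabb => ababb => aabb => ab
  | bbaaba => bba => ba => a
  | abaaaaaaaa => aaaaaaa => baaaaa => aaa => ba => a

aa->b; aab->a; ba->a; baa->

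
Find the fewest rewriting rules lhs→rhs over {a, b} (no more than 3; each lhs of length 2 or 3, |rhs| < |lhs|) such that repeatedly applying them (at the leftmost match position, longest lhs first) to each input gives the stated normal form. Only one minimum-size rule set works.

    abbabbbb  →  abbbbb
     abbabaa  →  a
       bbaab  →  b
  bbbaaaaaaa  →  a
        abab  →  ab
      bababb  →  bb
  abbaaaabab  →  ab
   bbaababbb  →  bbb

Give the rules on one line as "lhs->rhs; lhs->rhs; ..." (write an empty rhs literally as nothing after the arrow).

  | abbabbbb => abbbbb
  | abbabaa => abbaa => aba => a
  | bbaab => bab => b
  | bbbaaaaaaa => bbaaaaaa => baaaaa => aaaa => aaa => aa => a

aa->a; ba->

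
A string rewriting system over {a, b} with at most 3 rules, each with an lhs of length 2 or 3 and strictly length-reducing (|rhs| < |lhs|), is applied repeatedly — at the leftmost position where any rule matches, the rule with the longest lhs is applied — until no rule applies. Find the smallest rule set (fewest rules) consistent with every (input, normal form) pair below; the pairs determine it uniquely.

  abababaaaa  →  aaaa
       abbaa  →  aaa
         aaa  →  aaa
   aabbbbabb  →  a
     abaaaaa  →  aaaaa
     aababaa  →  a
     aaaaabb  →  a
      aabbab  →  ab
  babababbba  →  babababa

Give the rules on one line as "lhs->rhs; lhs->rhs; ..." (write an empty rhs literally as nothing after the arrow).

aab->b; baa->a; bb->

  | abababaaaa => ababaaaa => abaaaa => aaaa
  | abbaa => aaa
  | aaa
  | aabbbbabb => bbbbabb => bbabb => abb => a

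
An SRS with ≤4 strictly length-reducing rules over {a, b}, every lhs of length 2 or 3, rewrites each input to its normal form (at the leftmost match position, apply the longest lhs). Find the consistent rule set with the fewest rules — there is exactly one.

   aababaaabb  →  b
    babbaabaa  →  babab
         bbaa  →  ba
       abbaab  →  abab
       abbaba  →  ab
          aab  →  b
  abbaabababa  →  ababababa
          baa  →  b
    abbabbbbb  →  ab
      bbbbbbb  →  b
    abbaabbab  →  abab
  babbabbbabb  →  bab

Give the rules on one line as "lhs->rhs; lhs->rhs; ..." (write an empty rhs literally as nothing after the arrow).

aa->b; bb->b; bba->b

  | aababaaabb => bbabaaabb => bbaaabb => baabb => bbbb => bbb => bb => b
  | babbaabaa => bababaa => bababb => babab
  | bbaa => ba
  | abbaab => abab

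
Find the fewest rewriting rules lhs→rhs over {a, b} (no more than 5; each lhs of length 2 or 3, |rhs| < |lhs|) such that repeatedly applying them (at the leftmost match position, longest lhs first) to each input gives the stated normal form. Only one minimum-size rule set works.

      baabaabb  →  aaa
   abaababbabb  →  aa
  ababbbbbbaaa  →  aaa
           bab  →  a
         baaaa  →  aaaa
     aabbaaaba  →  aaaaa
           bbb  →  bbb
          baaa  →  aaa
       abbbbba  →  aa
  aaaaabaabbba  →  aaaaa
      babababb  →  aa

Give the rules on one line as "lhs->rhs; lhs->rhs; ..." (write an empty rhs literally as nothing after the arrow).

ab->a; aba->; abb->aa; ba->a

  | baabaabb => aabaabb => aabb => aaa
  | abaababbabb => ababbabb => bbabb => babb => abb => aa
  | ababbbbbbaaa => bbbbbbaaa => bbbbbaaa => bbbbaaa => bbbaaa => bbaaa => baaa => aaa
  | bab => ab => a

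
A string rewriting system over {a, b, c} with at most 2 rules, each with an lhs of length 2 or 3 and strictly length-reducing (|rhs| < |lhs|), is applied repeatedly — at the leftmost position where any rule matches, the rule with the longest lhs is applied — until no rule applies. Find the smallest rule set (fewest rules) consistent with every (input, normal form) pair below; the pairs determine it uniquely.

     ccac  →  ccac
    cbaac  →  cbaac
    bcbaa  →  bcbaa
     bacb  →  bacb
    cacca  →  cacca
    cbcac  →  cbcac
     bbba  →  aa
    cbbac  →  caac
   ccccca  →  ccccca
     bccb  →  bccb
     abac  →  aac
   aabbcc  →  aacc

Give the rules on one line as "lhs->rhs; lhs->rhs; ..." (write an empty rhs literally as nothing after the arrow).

ab->a; bb->a

  | ccac
  | cbaac
  | bcbaa
  | bacb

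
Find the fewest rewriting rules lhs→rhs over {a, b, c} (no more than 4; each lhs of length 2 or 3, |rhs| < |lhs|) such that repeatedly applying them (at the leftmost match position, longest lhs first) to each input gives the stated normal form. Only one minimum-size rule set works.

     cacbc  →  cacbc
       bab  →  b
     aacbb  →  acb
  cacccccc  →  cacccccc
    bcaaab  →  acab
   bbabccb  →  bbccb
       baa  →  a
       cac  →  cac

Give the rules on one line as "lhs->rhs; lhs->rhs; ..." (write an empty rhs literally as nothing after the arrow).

  | cacbc
  | bab => b
  | aacbb => bcbb => acb
  | cacccccc

aa->b; ba->; bcb->ac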